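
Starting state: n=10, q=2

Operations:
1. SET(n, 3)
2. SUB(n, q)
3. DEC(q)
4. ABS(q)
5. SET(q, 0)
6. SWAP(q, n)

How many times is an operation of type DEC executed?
1

Counting DEC operations:
Step 3: DEC(q) ← DEC
Total: 1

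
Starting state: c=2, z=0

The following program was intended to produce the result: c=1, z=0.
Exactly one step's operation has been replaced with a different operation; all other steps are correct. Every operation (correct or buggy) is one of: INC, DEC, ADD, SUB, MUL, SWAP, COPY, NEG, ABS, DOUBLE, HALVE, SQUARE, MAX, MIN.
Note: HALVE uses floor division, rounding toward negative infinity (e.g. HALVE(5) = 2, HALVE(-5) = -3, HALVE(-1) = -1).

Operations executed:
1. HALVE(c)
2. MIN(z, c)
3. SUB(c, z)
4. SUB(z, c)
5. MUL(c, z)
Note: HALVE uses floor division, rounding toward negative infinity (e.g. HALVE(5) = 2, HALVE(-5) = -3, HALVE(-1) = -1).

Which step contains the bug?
Step 5

Trace with buggy code:
Initial: c=2, z=0
After step 1: c=1, z=0
After step 2: c=1, z=0
After step 3: c=1, z=0
After step 4: c=1, z=-1
After step 5: c=-1, z=-1
Actual final c=-1, z=-1 ≠ expected c=1, z=0.
Step 5 is the only position where a single-operation replacement can produce the expected result.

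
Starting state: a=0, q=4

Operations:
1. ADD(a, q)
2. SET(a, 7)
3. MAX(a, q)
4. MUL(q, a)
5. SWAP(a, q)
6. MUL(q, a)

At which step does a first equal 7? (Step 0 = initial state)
Step 2

Tracing a:
Initial: a = 0
After step 1: a = 4
After step 2: a = 7 ← first occurrence
After step 3: a = 7
After step 4: a = 7
After step 5: a = 28
After step 6: a = 28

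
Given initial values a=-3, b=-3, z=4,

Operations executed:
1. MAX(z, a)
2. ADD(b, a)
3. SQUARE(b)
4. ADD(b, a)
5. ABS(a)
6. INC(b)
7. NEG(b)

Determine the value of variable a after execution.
a = 3

Tracing execution:
Step 1: MAX(z, a) → a = -3
Step 2: ADD(b, a) → a = -3
Step 3: SQUARE(b) → a = -3
Step 4: ADD(b, a) → a = -3
Step 5: ABS(a) → a = 3
Step 6: INC(b) → a = 3
Step 7: NEG(b) → a = 3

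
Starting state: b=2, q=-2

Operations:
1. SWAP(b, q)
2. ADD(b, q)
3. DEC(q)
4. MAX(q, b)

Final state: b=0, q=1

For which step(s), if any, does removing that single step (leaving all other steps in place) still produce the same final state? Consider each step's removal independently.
Step(s) 4

Testing removal of each single step:
Without step 1: final = b=0, q=0 (different)
Without step 2: final = b=-2, q=1 (different)
Without step 3: final = b=0, q=2 (different)
Without step 4: final = b=0, q=1 (same)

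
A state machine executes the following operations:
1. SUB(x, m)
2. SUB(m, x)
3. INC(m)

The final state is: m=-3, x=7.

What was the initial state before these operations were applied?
m=3, x=10

Working backwards:
Final state: m=-3, x=7
Before step 3 (INC(m)): m=-4, x=7
Before step 2 (SUB(m, x)): m=3, x=7
Before step 1 (SUB(x, m)): m=3, x=10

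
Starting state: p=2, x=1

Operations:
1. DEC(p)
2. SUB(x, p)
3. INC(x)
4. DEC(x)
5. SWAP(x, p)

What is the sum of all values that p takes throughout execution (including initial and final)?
6

Values of p at each step:
Initial: p = 2
After step 1: p = 1
After step 2: p = 1
After step 3: p = 1
After step 4: p = 1
After step 5: p = 0
Sum = 2 + 1 + 1 + 1 + 1 + 0 = 6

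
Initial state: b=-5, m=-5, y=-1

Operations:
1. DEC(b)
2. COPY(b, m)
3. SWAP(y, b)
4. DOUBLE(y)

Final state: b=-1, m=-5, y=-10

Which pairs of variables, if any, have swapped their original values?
None

Comparing initial and final values:
y: -1 → -10
b: -5 → -1
m: -5 → -5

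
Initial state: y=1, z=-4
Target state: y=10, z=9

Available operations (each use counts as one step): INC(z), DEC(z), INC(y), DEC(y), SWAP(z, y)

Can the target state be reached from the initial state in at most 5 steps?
No

The target state cannot be reached within 5 steps.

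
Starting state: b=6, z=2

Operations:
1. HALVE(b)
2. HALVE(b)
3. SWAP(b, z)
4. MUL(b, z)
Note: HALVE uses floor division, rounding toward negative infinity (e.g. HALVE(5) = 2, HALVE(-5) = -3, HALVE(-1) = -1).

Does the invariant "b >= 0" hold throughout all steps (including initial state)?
Yes

The invariant holds at every step.

State at each step:
Initial: b=6, z=2
After step 1: b=3, z=2
After step 2: b=1, z=2
After step 3: b=2, z=1
After step 4: b=2, z=1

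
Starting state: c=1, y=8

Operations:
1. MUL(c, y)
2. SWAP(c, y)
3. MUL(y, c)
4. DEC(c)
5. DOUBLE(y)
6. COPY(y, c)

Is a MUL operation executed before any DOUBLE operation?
Yes

First MUL: step 1
First DOUBLE: step 5
Since 1 < 5, MUL comes first.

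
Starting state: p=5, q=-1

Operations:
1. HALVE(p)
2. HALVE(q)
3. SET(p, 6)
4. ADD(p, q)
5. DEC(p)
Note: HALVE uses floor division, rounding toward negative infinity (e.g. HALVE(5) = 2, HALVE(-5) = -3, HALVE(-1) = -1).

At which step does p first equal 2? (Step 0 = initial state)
Step 1

Tracing p:
Initial: p = 5
After step 1: p = 2 ← first occurrence
After step 2: p = 2
After step 3: p = 6
After step 4: p = 5
After step 5: p = 4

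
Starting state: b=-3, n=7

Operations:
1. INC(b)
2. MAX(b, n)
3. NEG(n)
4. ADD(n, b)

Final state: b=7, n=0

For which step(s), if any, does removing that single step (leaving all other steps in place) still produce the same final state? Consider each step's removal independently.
Step(s) 1

Testing removal of each single step:
Without step 1: final = b=7, n=0 (same)
Without step 2: final = b=-2, n=-9 (different)
Without step 3: final = b=7, n=14 (different)
Without step 4: final = b=7, n=-7 (different)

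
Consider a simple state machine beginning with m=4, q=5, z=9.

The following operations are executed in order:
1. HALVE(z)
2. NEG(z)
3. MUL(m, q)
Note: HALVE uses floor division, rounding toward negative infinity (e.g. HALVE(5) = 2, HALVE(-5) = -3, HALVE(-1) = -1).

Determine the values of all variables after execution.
{m: 20, q: 5, z: -4}

Step-by-step execution:
Initial: m=4, q=5, z=9
After step 1 (HALVE(z)): m=4, q=5, z=4
After step 2 (NEG(z)): m=4, q=5, z=-4
After step 3 (MUL(m, q)): m=20, q=5, z=-4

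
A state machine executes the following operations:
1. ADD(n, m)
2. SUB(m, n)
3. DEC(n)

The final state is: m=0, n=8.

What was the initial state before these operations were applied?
m=9, n=0

Working backwards:
Final state: m=0, n=8
Before step 3 (DEC(n)): m=0, n=9
Before step 2 (SUB(m, n)): m=9, n=9
Before step 1 (ADD(n, m)): m=9, n=0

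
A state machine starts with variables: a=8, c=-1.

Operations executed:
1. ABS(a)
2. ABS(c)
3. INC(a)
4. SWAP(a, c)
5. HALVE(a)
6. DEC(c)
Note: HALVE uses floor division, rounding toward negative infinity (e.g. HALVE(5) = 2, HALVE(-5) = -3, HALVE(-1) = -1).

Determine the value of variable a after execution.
a = 0

Tracing execution:
Step 1: ABS(a) → a = 8
Step 2: ABS(c) → a = 8
Step 3: INC(a) → a = 9
Step 4: SWAP(a, c) → a = 1
Step 5: HALVE(a) → a = 0
Step 6: DEC(c) → a = 0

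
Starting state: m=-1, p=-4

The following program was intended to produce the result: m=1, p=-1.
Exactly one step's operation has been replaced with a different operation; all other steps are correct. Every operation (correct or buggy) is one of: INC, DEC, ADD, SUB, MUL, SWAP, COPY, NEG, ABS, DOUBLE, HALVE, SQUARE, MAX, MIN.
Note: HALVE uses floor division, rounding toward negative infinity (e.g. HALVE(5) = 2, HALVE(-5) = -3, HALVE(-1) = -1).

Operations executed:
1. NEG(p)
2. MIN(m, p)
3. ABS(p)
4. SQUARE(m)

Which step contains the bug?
Step 3

Trace with buggy code:
Initial: m=-1, p=-4
After step 1: m=-1, p=4
After step 2: m=-1, p=4
After step 3: m=-1, p=4
After step 4: m=1, p=4
Actual final m=1, p=4 ≠ expected m=1, p=-1.
Step 3 is the only position where a single-operation replacement can produce the expected result.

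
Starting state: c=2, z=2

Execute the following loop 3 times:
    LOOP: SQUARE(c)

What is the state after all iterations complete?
c=256, z=2

Iteration trace:
Start: c=2, z=2
After iteration 1: c=4, z=2
After iteration 2: c=16, z=2
After iteration 3: c=256, z=2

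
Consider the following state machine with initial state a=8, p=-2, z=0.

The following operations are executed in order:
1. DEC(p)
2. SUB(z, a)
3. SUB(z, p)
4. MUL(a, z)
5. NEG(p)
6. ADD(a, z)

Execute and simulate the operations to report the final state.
{a: -45, p: 3, z: -5}

Step-by-step execution:
Initial: a=8, p=-2, z=0
After step 1 (DEC(p)): a=8, p=-3, z=0
After step 2 (SUB(z, a)): a=8, p=-3, z=-8
After step 3 (SUB(z, p)): a=8, p=-3, z=-5
After step 4 (MUL(a, z)): a=-40, p=-3, z=-5
After step 5 (NEG(p)): a=-40, p=3, z=-5
After step 6 (ADD(a, z)): a=-45, p=3, z=-5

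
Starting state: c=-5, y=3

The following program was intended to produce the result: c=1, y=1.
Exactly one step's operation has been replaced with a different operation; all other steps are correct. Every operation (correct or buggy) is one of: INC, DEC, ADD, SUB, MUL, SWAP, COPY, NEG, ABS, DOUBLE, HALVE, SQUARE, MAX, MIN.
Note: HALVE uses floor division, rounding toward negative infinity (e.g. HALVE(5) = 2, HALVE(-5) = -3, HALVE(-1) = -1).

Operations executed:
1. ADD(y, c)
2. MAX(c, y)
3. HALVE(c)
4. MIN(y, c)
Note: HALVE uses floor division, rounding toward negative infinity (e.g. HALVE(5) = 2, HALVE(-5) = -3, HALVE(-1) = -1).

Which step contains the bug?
Step 1

Trace with buggy code:
Initial: c=-5, y=3
After step 1: c=-5, y=-2
After step 2: c=-2, y=-2
After step 3: c=-1, y=-2
After step 4: c=-1, y=-2
Actual final c=-1, y=-2 ≠ expected c=1, y=1.
Step 1 is the only position where a single-operation replacement can produce the expected result.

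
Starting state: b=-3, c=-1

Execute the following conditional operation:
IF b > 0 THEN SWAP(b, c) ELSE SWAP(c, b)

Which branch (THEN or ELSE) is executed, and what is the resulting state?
Branch: ELSE, Final state: b=-1, c=-3

Evaluating condition: b > 0
b = -3
Condition is False, so ELSE branch executes
After SWAP(c, b): b=-1, c=-3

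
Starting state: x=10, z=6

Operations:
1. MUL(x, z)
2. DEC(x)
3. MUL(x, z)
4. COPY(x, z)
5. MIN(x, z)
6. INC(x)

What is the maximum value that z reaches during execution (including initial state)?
6

Values of z at each step:
Initial: z = 6 ← maximum
After step 1: z = 6
After step 2: z = 6
After step 3: z = 6
After step 4: z = 6
After step 5: z = 6
After step 6: z = 6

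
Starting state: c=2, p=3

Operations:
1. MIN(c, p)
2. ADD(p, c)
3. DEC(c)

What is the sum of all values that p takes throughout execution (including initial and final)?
16

Values of p at each step:
Initial: p = 3
After step 1: p = 3
After step 2: p = 5
After step 3: p = 5
Sum = 3 + 3 + 5 + 5 = 16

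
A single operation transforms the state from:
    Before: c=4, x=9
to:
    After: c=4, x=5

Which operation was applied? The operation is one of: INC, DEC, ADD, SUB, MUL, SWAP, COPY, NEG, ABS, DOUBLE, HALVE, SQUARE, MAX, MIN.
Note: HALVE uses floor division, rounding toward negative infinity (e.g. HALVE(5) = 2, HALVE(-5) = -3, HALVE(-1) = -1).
SUB(x, c)

Analyzing the change:
Before: c=4, x=9
After: c=4, x=5
Variable x changed from 9 to 5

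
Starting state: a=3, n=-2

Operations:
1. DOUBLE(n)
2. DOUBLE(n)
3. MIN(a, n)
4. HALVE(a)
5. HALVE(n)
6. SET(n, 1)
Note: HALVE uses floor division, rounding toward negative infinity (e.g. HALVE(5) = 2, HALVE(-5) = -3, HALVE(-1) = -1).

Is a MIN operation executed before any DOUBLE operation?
No

First MIN: step 3
First DOUBLE: step 1
Since 3 > 1, DOUBLE comes first.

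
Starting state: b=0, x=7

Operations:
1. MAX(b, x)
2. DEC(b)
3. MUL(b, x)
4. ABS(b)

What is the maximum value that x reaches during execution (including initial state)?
7

Values of x at each step:
Initial: x = 7 ← maximum
After step 1: x = 7
After step 2: x = 7
After step 3: x = 7
After step 4: x = 7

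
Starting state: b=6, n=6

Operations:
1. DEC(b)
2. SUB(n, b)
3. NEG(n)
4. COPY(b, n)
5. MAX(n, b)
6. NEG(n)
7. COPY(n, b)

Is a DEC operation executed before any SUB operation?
Yes

First DEC: step 1
First SUB: step 2
Since 1 < 2, DEC comes first.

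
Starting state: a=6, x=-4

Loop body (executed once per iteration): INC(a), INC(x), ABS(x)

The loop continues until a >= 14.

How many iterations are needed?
8

Tracing iterations:
Initial: a=6, x=-4
After iteration 1: a=7, x=3
After iteration 2: a=8, x=4
After iteration 3: a=9, x=5
After iteration 4: a=10, x=6
After iteration 5: a=11, x=7
After iteration 6: a=12, x=8
After iteration 7: a=13, x=9
After iteration 8: a=14, x=10
a >= 14 now holds, so the loop exits after 8 iterations.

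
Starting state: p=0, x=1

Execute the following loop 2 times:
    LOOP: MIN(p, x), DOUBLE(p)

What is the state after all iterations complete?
p=0, x=1

Iteration trace:
Start: p=0, x=1
After iteration 1: p=0, x=1
After iteration 2: p=0, x=1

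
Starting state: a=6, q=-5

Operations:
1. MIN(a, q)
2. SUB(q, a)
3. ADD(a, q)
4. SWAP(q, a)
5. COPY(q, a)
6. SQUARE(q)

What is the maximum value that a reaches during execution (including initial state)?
6

Values of a at each step:
Initial: a = 6 ← maximum
After step 1: a = -5
After step 2: a = -5
After step 3: a = -5
After step 4: a = 0
After step 5: a = 0
After step 6: a = 0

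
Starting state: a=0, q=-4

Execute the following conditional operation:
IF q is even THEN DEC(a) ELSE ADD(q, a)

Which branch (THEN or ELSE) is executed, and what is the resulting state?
Branch: THEN, Final state: a=-1, q=-4

Evaluating condition: q is even
Condition is True, so THEN branch executes
After DEC(a): a=-1, q=-4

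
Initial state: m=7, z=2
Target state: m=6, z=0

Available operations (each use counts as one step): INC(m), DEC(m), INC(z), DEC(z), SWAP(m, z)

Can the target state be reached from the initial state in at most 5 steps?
Yes

Path (3 steps): DEC(m) → DEC(z) → DEC(z)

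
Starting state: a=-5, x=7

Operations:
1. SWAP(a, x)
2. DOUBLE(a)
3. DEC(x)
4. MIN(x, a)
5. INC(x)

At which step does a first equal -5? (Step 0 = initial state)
Step 0

Tracing a:
Initial: a = -5 ← first occurrence
After step 1: a = 7
After step 2: a = 14
After step 3: a = 14
After step 4: a = 14
After step 5: a = 14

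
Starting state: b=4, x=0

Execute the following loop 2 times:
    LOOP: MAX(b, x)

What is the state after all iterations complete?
b=4, x=0

Iteration trace:
Start: b=4, x=0
After iteration 1: b=4, x=0
After iteration 2: b=4, x=0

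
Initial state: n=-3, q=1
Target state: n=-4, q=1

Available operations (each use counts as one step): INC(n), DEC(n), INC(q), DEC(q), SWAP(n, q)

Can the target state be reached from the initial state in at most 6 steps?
Yes

Path (1 step): DEC(n)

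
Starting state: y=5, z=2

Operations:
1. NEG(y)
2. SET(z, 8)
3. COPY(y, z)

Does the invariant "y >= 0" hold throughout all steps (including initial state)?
No, violated after step 1

The invariant is violated after step 1.

State at each step:
Initial: y=5, z=2
After step 1: y=-5, z=2
After step 2: y=-5, z=8
After step 3: y=8, z=8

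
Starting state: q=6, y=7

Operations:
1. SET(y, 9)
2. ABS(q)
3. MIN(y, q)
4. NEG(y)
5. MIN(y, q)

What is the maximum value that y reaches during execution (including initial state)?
9

Values of y at each step:
Initial: y = 7
After step 1: y = 9 ← maximum
After step 2: y = 9
After step 3: y = 6
After step 4: y = -6
After step 5: y = -6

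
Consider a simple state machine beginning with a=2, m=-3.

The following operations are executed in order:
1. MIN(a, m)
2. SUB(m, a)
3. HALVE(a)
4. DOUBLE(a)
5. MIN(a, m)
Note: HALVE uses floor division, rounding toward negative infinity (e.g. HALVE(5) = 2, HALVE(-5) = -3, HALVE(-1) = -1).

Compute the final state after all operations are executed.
{a: -4, m: 0}

Step-by-step execution:
Initial: a=2, m=-3
After step 1 (MIN(a, m)): a=-3, m=-3
After step 2 (SUB(m, a)): a=-3, m=0
After step 3 (HALVE(a)): a=-2, m=0
After step 4 (DOUBLE(a)): a=-4, m=0
After step 5 (MIN(a, m)): a=-4, m=0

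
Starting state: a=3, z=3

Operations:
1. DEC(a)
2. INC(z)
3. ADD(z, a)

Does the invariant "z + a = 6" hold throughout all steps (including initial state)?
No, violated after step 1

The invariant is violated after step 1.

State at each step:
Initial: a=3, z=3
After step 1: a=2, z=3
After step 2: a=2, z=4
After step 3: a=2, z=6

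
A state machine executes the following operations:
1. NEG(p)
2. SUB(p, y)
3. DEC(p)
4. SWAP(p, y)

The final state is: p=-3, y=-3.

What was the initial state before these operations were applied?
p=5, y=-3

Working backwards:
Final state: p=-3, y=-3
Before step 4 (SWAP(p, y)): p=-3, y=-3
Before step 3 (DEC(p)): p=-2, y=-3
Before step 2 (SUB(p, y)): p=-5, y=-3
Before step 1 (NEG(p)): p=5, y=-3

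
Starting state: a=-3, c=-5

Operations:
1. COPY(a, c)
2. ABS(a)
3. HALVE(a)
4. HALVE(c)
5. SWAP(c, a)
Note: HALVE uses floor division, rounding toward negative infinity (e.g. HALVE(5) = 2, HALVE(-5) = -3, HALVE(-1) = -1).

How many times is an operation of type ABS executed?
1

Counting ABS operations:
Step 2: ABS(a) ← ABS
Total: 1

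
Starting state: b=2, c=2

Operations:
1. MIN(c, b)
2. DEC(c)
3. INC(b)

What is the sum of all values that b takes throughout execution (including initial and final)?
9

Values of b at each step:
Initial: b = 2
After step 1: b = 2
After step 2: b = 2
After step 3: b = 3
Sum = 2 + 2 + 2 + 3 = 9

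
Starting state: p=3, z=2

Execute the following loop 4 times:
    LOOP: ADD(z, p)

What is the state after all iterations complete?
p=3, z=14

Iteration trace:
Start: p=3, z=2
After iteration 1: p=3, z=5
After iteration 2: p=3, z=8
After iteration 3: p=3, z=11
After iteration 4: p=3, z=14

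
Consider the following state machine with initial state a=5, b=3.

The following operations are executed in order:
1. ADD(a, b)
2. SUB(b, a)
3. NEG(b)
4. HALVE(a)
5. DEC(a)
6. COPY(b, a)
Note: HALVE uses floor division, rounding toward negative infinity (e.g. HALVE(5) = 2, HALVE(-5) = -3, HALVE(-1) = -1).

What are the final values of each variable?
{a: 3, b: 3}

Step-by-step execution:
Initial: a=5, b=3
After step 1 (ADD(a, b)): a=8, b=3
After step 2 (SUB(b, a)): a=8, b=-5
After step 3 (NEG(b)): a=8, b=5
After step 4 (HALVE(a)): a=4, b=5
After step 5 (DEC(a)): a=3, b=5
After step 6 (COPY(b, a)): a=3, b=3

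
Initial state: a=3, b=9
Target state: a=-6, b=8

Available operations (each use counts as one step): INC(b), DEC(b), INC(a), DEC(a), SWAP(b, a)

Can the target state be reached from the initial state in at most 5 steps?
No

The target state cannot be reached within 5 steps.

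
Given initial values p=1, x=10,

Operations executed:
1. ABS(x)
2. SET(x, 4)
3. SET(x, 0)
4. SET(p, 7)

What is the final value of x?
x = 0

Tracing execution:
Step 1: ABS(x) → x = 10
Step 2: SET(x, 4) → x = 4
Step 3: SET(x, 0) → x = 0
Step 4: SET(p, 7) → x = 0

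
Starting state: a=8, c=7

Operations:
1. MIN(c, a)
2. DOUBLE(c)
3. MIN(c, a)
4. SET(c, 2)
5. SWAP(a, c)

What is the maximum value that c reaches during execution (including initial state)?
14

Values of c at each step:
Initial: c = 7
After step 1: c = 7
After step 2: c = 14 ← maximum
After step 3: c = 8
After step 4: c = 2
After step 5: c = 8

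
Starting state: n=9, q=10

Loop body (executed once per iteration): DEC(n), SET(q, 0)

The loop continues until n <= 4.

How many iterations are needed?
5

Tracing iterations:
Initial: n=9, q=10
After iteration 1: n=8, q=0
After iteration 2: n=7, q=0
After iteration 3: n=6, q=0
After iteration 4: n=5, q=0
After iteration 5: n=4, q=0
n <= 4 now holds, so the loop exits after 5 iterations.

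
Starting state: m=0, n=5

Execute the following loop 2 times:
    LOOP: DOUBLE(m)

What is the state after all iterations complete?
m=0, n=5

Iteration trace:
Start: m=0, n=5
After iteration 1: m=0, n=5
After iteration 2: m=0, n=5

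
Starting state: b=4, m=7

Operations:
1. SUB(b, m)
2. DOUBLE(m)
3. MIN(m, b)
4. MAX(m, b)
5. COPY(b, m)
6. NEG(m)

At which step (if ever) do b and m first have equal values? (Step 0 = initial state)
Step 3

b and m first become equal after step 3.

Comparing values at each step:
Initial: b=4, m=7
After step 1: b=-3, m=7
After step 2: b=-3, m=14
After step 3: b=-3, m=-3 ← equal!
After step 4: b=-3, m=-3 ← equal!
After step 5: b=-3, m=-3 ← equal!
After step 6: b=-3, m=3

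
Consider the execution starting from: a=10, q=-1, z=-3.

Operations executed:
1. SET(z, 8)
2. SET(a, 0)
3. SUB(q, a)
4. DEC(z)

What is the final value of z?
z = 7

Tracing execution:
Step 1: SET(z, 8) → z = 8
Step 2: SET(a, 0) → z = 8
Step 3: SUB(q, a) → z = 8
Step 4: DEC(z) → z = 7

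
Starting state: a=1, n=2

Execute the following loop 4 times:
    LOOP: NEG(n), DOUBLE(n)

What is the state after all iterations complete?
a=1, n=32

Iteration trace:
Start: a=1, n=2
After iteration 1: a=1, n=-4
After iteration 2: a=1, n=8
After iteration 3: a=1, n=-16
After iteration 4: a=1, n=32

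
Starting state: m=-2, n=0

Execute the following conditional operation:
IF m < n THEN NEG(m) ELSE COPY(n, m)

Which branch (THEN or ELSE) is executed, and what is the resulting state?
Branch: THEN, Final state: m=2, n=0

Evaluating condition: m < n
m = -2, n = 0
Condition is True, so THEN branch executes
After NEG(m): m=2, n=0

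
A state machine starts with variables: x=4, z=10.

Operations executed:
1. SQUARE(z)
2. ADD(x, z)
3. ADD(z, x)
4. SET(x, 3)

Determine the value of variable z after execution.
z = 204

Tracing execution:
Step 1: SQUARE(z) → z = 100
Step 2: ADD(x, z) → z = 100
Step 3: ADD(z, x) → z = 204
Step 4: SET(x, 3) → z = 204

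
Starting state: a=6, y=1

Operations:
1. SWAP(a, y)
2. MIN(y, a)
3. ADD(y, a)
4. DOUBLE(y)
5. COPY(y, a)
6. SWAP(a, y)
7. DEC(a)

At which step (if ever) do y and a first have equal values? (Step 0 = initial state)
Step 2

y and a first become equal after step 2.

Comparing values at each step:
Initial: y=1, a=6
After step 1: y=6, a=1
After step 2: y=1, a=1 ← equal!
After step 3: y=2, a=1
After step 4: y=4, a=1
After step 5: y=1, a=1 ← equal!
After step 6: y=1, a=1 ← equal!
After step 7: y=1, a=0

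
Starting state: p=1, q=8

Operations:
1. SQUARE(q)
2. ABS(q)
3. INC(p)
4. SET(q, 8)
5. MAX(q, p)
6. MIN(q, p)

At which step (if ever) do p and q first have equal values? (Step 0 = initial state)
Step 6

p and q first become equal after step 6.

Comparing values at each step:
Initial: p=1, q=8
After step 1: p=1, q=64
After step 2: p=1, q=64
After step 3: p=2, q=64
After step 4: p=2, q=8
After step 5: p=2, q=8
After step 6: p=2, q=2 ← equal!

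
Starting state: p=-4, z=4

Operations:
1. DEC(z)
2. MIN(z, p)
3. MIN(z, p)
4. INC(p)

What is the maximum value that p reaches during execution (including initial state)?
-3

Values of p at each step:
Initial: p = -4
After step 1: p = -4
After step 2: p = -4
After step 3: p = -4
After step 4: p = -3 ← maximum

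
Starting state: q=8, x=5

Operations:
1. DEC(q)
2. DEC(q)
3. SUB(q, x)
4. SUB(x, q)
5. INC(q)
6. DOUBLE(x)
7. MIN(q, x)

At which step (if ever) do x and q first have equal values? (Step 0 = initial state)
Never

x and q never become equal during execution.

Comparing values at each step:
Initial: x=5, q=8
After step 1: x=5, q=7
After step 2: x=5, q=6
After step 3: x=5, q=1
After step 4: x=4, q=1
After step 5: x=4, q=2
After step 6: x=8, q=2
After step 7: x=8, q=2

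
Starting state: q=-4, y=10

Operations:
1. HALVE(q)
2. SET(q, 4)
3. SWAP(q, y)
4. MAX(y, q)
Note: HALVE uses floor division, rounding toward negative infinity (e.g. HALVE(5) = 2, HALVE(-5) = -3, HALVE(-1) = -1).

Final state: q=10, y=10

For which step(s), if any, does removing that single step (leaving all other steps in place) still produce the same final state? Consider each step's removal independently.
Step(s) 1, 2

Testing removal of each single step:
Without step 1: final = q=10, y=10 (same)
Without step 2: final = q=10, y=10 (same)
Without step 3: final = q=4, y=10 (different)
Without step 4: final = q=10, y=4 (different)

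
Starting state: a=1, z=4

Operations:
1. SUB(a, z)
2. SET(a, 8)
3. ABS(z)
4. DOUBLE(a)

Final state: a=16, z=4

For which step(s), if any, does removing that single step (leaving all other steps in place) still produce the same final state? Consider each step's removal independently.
Step(s) 1, 3

Testing removal of each single step:
Without step 1: final = a=16, z=4 (same)
Without step 2: final = a=-6, z=4 (different)
Without step 3: final = a=16, z=4 (same)
Without step 4: final = a=8, z=4 (different)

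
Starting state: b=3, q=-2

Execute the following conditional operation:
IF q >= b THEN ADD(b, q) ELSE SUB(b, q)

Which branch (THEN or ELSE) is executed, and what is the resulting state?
Branch: ELSE, Final state: b=5, q=-2

Evaluating condition: q >= b
q = -2, b = 3
Condition is False, so ELSE branch executes
After SUB(b, q): b=5, q=-2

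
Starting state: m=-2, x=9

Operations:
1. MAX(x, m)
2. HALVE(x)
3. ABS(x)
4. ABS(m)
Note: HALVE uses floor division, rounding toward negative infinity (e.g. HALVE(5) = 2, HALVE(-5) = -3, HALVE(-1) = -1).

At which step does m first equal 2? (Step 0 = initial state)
Step 4

Tracing m:
Initial: m = -2
After step 1: m = -2
After step 2: m = -2
After step 3: m = -2
After step 4: m = 2 ← first occurrence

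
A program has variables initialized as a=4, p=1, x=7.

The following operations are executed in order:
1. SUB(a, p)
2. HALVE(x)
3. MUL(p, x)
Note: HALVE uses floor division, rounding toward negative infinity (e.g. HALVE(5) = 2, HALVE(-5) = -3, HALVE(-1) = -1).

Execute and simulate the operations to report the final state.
{a: 3, p: 3, x: 3}

Step-by-step execution:
Initial: a=4, p=1, x=7
After step 1 (SUB(a, p)): a=3, p=1, x=7
After step 2 (HALVE(x)): a=3, p=1, x=3
After step 3 (MUL(p, x)): a=3, p=3, x=3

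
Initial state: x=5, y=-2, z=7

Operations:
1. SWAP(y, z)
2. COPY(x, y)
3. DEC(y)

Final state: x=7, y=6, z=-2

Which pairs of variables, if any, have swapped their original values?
None

Comparing initial and final values:
x: 5 → 7
y: -2 → 6
z: 7 → -2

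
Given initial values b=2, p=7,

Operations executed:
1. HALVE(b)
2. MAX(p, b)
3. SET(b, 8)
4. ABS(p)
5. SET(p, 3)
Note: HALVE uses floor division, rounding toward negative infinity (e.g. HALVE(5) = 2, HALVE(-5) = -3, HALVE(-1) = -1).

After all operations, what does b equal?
b = 8

Tracing execution:
Step 1: HALVE(b) → b = 1
Step 2: MAX(p, b) → b = 1
Step 3: SET(b, 8) → b = 8
Step 4: ABS(p) → b = 8
Step 5: SET(p, 3) → b = 8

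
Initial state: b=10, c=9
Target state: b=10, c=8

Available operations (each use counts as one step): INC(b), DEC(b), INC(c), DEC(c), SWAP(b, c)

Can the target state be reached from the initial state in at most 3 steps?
Yes

Path (1 step): DEC(c)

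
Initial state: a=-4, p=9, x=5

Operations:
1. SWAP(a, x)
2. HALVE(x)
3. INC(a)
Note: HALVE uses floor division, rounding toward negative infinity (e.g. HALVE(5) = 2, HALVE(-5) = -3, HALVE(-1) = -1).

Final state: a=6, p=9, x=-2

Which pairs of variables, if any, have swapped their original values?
None

Comparing initial and final values:
p: 9 → 9
a: -4 → 6
x: 5 → -2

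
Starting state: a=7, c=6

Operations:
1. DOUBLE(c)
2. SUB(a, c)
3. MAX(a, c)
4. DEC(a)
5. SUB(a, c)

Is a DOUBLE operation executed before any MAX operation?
Yes

First DOUBLE: step 1
First MAX: step 3
Since 1 < 3, DOUBLE comes first.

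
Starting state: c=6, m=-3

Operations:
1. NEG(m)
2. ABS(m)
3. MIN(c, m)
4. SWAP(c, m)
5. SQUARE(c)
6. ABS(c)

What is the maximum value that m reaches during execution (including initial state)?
3

Values of m at each step:
Initial: m = -3
After step 1: m = 3 ← maximum
After step 2: m = 3
After step 3: m = 3
After step 4: m = 3
After step 5: m = 3
After step 6: m = 3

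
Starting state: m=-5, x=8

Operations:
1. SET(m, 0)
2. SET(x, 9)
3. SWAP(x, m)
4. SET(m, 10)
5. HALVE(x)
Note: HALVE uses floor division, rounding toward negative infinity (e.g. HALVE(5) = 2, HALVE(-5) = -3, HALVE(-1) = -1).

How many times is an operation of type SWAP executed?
1

Counting SWAP operations:
Step 3: SWAP(x, m) ← SWAP
Total: 1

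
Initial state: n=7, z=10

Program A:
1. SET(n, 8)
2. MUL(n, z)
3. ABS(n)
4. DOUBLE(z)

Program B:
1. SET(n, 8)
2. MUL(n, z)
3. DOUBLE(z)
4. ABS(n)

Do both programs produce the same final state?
Yes

Program A final state: n=80, z=20
Program B final state: n=80, z=20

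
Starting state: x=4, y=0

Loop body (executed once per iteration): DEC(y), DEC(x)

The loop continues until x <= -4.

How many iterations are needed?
8

Tracing iterations:
Initial: x=4, y=0
After iteration 1: x=3, y=-1
After iteration 2: x=2, y=-2
After iteration 3: x=1, y=-3
After iteration 4: x=0, y=-4
After iteration 5: x=-1, y=-5
After iteration 6: x=-2, y=-6
After iteration 7: x=-3, y=-7
After iteration 8: x=-4, y=-8
x <= -4 now holds, so the loop exits after 8 iterations.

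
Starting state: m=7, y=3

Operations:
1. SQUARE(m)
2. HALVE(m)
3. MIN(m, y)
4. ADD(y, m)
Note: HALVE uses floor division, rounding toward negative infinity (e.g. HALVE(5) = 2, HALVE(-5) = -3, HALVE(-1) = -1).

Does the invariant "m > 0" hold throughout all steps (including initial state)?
Yes

The invariant holds at every step.

State at each step:
Initial: m=7, y=3
After step 1: m=49, y=3
After step 2: m=24, y=3
After step 3: m=3, y=3
After step 4: m=3, y=6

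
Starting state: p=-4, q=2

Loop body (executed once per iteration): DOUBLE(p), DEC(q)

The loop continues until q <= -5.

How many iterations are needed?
7

Tracing iterations:
Initial: p=-4, q=2
After iteration 1: p=-8, q=1
After iteration 2: p=-16, q=0
After iteration 3: p=-32, q=-1
After iteration 4: p=-64, q=-2
After iteration 5: p=-128, q=-3
After iteration 6: p=-256, q=-4
After iteration 7: p=-512, q=-5
q <= -5 now holds, so the loop exits after 7 iterations.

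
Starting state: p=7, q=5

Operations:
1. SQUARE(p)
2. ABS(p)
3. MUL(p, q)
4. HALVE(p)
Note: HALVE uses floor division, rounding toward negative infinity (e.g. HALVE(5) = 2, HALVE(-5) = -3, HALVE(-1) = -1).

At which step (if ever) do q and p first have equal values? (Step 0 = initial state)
Never

q and p never become equal during execution.

Comparing values at each step:
Initial: q=5, p=7
After step 1: q=5, p=49
After step 2: q=5, p=49
After step 3: q=5, p=245
After step 4: q=5, p=122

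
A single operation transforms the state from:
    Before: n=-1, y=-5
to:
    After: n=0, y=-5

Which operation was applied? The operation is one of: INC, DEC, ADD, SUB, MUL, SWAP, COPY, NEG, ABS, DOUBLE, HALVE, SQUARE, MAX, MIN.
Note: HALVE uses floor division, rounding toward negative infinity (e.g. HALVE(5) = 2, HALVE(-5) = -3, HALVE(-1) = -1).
INC(n)

Analyzing the change:
Before: n=-1, y=-5
After: n=0, y=-5
Variable n changed from -1 to 0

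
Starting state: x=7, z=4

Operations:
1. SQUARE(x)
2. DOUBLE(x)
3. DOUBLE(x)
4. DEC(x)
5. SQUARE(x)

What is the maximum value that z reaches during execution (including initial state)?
4

Values of z at each step:
Initial: z = 4 ← maximum
After step 1: z = 4
After step 2: z = 4
After step 3: z = 4
After step 4: z = 4
After step 5: z = 4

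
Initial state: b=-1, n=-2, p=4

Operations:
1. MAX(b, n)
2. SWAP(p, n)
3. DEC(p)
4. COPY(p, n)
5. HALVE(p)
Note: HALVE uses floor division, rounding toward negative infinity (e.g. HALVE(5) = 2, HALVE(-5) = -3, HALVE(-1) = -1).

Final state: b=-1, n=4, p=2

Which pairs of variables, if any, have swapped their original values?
None

Comparing initial and final values:
b: -1 → -1
n: -2 → 4
p: 4 → 2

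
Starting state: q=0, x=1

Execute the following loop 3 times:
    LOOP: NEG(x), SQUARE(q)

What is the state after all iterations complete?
q=0, x=-1

Iteration trace:
Start: q=0, x=1
After iteration 1: q=0, x=-1
After iteration 2: q=0, x=1
After iteration 3: q=0, x=-1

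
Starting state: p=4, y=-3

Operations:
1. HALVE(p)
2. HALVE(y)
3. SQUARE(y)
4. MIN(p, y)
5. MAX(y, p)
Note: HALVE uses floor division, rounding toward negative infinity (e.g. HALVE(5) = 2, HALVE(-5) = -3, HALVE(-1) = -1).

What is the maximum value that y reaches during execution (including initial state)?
4

Values of y at each step:
Initial: y = -3
After step 1: y = -3
After step 2: y = -2
After step 3: y = 4 ← maximum
After step 4: y = 4
After step 5: y = 4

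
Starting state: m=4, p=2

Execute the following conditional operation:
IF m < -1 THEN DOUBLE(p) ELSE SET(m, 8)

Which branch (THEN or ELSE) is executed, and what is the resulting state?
Branch: ELSE, Final state: m=8, p=2

Evaluating condition: m < -1
m = 4
Condition is False, so ELSE branch executes
After SET(m, 8): m=8, p=2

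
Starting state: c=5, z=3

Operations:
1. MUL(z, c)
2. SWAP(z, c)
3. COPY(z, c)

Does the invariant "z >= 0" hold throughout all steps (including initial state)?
Yes

The invariant holds at every step.

State at each step:
Initial: c=5, z=3
After step 1: c=5, z=15
After step 2: c=15, z=5
After step 3: c=15, z=15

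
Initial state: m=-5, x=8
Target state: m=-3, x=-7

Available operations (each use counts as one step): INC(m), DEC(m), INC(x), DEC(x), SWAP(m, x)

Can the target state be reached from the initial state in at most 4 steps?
No

The target state cannot be reached within 4 steps.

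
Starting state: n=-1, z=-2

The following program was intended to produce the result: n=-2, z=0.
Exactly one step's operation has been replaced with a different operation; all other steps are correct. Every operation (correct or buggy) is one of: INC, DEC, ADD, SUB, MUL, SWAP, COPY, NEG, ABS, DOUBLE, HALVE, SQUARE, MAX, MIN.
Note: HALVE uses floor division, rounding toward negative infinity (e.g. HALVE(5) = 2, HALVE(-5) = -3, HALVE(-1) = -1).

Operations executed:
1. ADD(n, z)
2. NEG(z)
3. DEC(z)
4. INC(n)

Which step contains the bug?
Step 2

Trace with buggy code:
Initial: n=-1, z=-2
After step 1: n=-3, z=-2
After step 2: n=-3, z=2
After step 3: n=-3, z=1
After step 4: n=-2, z=1
Actual final n=-2, z=1 ≠ expected n=-2, z=0.
Step 2 is the only position where a single-operation replacement can produce the expected result.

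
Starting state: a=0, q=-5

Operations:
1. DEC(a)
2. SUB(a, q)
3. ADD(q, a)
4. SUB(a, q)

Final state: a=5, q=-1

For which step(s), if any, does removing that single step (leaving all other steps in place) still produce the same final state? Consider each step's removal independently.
None - removing any single step changes the final result

Testing removal of each single step:
Without step 1: final = a=5, q=0 (different)
Without step 2: final = a=5, q=-6 (different)
Without step 3: final = a=9, q=-5 (different)
Without step 4: final = a=4, q=-1 (different)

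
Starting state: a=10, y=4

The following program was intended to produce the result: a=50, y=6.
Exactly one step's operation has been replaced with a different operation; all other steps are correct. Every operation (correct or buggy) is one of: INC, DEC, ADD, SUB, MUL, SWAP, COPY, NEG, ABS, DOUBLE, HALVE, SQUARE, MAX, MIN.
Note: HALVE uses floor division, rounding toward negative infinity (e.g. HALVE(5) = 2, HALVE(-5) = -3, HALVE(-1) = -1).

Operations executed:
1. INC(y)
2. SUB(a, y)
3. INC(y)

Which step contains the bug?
Step 2

Trace with buggy code:
Initial: a=10, y=4
After step 1: a=10, y=5
After step 2: a=5, y=5
After step 3: a=5, y=6
Actual final a=5, y=6 ≠ expected a=50, y=6.
Step 2 is the only position where a single-operation replacement can produce the expected result.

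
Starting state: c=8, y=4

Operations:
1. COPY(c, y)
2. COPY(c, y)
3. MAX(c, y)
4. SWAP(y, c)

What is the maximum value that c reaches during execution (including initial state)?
8

Values of c at each step:
Initial: c = 8 ← maximum
After step 1: c = 4
After step 2: c = 4
After step 3: c = 4
After step 4: c = 4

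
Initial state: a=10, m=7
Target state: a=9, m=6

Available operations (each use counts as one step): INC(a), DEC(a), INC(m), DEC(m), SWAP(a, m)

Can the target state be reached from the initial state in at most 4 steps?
Yes

Path (2 steps): DEC(a) → DEC(m)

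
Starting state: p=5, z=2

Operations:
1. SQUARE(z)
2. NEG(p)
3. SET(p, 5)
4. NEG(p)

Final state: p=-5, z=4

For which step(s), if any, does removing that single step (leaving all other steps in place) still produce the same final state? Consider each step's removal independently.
Step(s) 2

Testing removal of each single step:
Without step 1: final = p=-5, z=2 (different)
Without step 2: final = p=-5, z=4 (same)
Without step 3: final = p=5, z=4 (different)
Without step 4: final = p=5, z=4 (different)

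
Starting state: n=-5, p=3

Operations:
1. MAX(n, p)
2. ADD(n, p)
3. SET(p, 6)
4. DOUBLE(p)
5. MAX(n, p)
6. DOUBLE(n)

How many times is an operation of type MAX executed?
2

Counting MAX operations:
Step 1: MAX(n, p) ← MAX
Step 5: MAX(n, p) ← MAX
Total: 2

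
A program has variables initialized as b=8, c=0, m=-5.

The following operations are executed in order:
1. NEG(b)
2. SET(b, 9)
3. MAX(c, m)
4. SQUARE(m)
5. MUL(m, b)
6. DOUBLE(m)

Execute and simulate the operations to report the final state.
{b: 9, c: 0, m: 450}

Step-by-step execution:
Initial: b=8, c=0, m=-5
After step 1 (NEG(b)): b=-8, c=0, m=-5
After step 2 (SET(b, 9)): b=9, c=0, m=-5
After step 3 (MAX(c, m)): b=9, c=0, m=-5
After step 4 (SQUARE(m)): b=9, c=0, m=25
After step 5 (MUL(m, b)): b=9, c=0, m=225
After step 6 (DOUBLE(m)): b=9, c=0, m=450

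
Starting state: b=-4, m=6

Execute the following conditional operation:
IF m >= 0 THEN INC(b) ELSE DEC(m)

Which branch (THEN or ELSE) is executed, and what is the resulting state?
Branch: THEN, Final state: b=-3, m=6

Evaluating condition: m >= 0
m = 6
Condition is True, so THEN branch executes
After INC(b): b=-3, m=6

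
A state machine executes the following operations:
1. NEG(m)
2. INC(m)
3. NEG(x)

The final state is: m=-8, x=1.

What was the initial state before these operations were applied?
m=9, x=-1

Working backwards:
Final state: m=-8, x=1
Before step 3 (NEG(x)): m=-8, x=-1
Before step 2 (INC(m)): m=-9, x=-1
Before step 1 (NEG(m)): m=9, x=-1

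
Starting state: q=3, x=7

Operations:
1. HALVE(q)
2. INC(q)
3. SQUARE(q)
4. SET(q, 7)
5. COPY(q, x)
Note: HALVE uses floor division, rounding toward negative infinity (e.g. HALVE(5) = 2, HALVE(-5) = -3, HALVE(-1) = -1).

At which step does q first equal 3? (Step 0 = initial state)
Step 0

Tracing q:
Initial: q = 3 ← first occurrence
After step 1: q = 1
After step 2: q = 2
After step 3: q = 4
After step 4: q = 7
After step 5: q = 7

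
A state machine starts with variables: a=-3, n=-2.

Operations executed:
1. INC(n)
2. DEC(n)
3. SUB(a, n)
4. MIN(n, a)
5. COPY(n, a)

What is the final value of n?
n = -1

Tracing execution:
Step 1: INC(n) → n = -1
Step 2: DEC(n) → n = -2
Step 3: SUB(a, n) → n = -2
Step 4: MIN(n, a) → n = -2
Step 5: COPY(n, a) → n = -1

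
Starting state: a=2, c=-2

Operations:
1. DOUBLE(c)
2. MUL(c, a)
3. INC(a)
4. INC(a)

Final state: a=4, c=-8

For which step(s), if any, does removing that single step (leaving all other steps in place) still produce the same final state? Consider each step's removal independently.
None - removing any single step changes the final result

Testing removal of each single step:
Without step 1: final = a=4, c=-4 (different)
Without step 2: final = a=4, c=-4 (different)
Without step 3: final = a=3, c=-8 (different)
Without step 4: final = a=3, c=-8 (different)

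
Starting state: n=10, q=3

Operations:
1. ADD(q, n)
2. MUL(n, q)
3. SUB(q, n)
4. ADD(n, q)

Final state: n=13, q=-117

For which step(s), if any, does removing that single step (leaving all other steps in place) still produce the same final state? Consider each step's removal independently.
None - removing any single step changes the final result

Testing removal of each single step:
Without step 1: final = n=3, q=-27 (different)
Without step 2: final = n=13, q=3 (different)
Without step 3: final = n=143, q=13 (different)
Without step 4: final = n=130, q=-117 (different)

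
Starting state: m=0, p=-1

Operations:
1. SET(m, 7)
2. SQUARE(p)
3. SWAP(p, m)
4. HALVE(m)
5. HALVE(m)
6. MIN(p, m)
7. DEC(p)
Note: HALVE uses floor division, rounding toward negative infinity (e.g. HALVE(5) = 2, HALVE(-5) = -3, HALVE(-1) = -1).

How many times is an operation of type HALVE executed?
2

Counting HALVE operations:
Step 4: HALVE(m) ← HALVE
Step 5: HALVE(m) ← HALVE
Total: 2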